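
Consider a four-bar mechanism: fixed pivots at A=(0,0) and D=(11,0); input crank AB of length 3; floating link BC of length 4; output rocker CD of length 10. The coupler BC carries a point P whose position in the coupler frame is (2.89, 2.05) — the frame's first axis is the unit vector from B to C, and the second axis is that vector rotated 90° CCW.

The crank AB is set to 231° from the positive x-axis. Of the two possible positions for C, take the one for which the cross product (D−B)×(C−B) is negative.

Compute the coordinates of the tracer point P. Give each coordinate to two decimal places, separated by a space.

A=(0,0), D=(11.00,0)
B = A + 3.00·(cos231°, sin231°) = (-1.8880, -2.3314)
|BD| = 13.0971
circle(B,4.00) ∩ circle(D,10.00): a=3.3418, h=2.1983
  candidates: C₊=(1.0091,0.4266) cross=28.792; C₋=(1.7918,-3.8998) cross=-28.792
  mode - wants cross < 0 → take C=(1.7918,-3.8998) (cross=-28.792)
ex = (C−B)/|BC| = (0.9199,-0.3921); ey = (0.3921,0.9199)
P = B + 2.89·ex + 2.05·ey = (1.5744,-1.5787)

1.57 -1.58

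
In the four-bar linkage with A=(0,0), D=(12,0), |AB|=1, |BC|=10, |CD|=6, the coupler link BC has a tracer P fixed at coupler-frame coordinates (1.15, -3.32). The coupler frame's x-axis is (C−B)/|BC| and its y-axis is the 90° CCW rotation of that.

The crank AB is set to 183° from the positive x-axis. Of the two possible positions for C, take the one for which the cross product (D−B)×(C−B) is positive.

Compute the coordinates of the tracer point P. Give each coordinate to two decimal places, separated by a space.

1.52 -2.51

A=(0,0), D=(12.00,0)
B = A + 1.00·(cos183°, sin183°) = (-0.9986, -0.0523)
|BD| = 12.9987
circle(B,10.00) ∩ circle(D,6.00): a=8.9611, h=4.4382
  candidates: C₊=(7.9446,4.4219) cross=57.691; C₋=(7.9803,-4.4544) cross=-57.691
  mode + wants cross > 0 → take C=(7.9446,4.4219) (cross=57.691)
ex = (C−B)/|BC| = (0.8943,0.4474); ey = (-0.4474,0.8943)
P = B + 1.15·ex + -3.32·ey = (1.5153,-2.5069)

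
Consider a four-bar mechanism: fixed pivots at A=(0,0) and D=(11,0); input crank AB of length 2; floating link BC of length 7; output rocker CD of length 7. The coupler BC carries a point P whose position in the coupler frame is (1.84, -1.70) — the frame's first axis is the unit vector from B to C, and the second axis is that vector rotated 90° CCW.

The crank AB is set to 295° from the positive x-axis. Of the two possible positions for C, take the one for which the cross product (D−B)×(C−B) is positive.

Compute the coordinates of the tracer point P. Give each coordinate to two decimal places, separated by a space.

3.31 -1.38

A=(0,0), D=(11.00,0)
B = A + 2.00·(cos295°, sin295°) = (0.8452, -1.8126)
|BD| = 10.3153
circle(B,7.00) ∩ circle(D,7.00): a=5.1576, h=4.7327
  candidates: C₊=(5.0910,3.7528) cross=48.819; C₋=(6.7543,-5.5654) cross=-48.819
  mode + wants cross > 0 → take C=(5.0910,3.7528) (cross=48.819)
ex = (C−B)/|BC| = (0.6065,0.7951); ey = (-0.7951,0.6065)
P = B + 1.84·ex + -1.70·ey = (3.3129,-1.3808)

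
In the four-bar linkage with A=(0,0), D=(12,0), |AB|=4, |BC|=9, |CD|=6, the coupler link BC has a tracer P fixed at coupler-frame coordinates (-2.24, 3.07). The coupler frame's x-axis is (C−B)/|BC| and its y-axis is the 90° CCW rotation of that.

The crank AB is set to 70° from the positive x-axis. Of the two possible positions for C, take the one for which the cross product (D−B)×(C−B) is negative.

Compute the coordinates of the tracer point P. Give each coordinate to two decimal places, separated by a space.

2.37 7.42

A=(0,0), D=(12.00,0)
B = A + 4.00·(cos70°, sin70°) = (1.3681, 3.7588)
|BD| = 11.2768
circle(B,9.00) ∩ circle(D,6.00): a=7.6336, h=4.7673
  candidates: C₊=(10.1542,5.7090) cross=53.760; C₋=(6.9761,-3.2804) cross=-53.760
  mode - wants cross < 0 → take C=(6.9761,-3.2804) (cross=-53.760)
ex = (C−B)/|BC| = (0.6231,-0.7821); ey = (0.7821,0.6231)
P = B + -2.24·ex + 3.07·ey = (2.3734,7.4237)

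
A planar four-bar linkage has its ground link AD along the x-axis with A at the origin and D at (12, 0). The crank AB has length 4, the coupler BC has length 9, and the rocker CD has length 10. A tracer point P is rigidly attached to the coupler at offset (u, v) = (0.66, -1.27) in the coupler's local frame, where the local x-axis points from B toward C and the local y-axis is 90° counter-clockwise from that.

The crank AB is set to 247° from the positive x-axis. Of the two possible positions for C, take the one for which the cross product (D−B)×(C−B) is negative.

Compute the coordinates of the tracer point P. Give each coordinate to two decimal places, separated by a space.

-1.62 -5.11

A=(0,0), D=(12.00,0)
B = A + 4.00·(cos247°, sin247°) = (-1.5629, -3.6820)
|BD| = 14.0538
circle(B,9.00) ∩ circle(D,10.00): a=6.3509, h=6.3770
  candidates: C₊=(2.8955,4.1361) cross=89.621; C₋=(6.2369,-8.1723) cross=-89.621
  mode - wants cross < 0 → take C=(6.2369,-8.1723) (cross=-89.621)
ex = (C−B)/|BC| = (0.8666,-0.4989); ey = (0.4989,0.8666)
P = B + 0.66·ex + -1.27·ey = (-1.6246,-5.1119)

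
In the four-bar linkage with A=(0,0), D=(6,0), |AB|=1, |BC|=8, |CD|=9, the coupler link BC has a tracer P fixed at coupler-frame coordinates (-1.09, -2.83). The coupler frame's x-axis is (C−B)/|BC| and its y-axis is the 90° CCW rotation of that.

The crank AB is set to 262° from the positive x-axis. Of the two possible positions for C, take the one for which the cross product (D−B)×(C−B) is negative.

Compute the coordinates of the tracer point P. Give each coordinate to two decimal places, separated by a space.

-3.17 -1.03

A=(0,0), D=(6.00,0)
B = A + 1.00·(cos262°, sin262°) = (-0.1392, -0.9903)
|BD| = 6.2185
circle(B,8.00) ∩ circle(D,9.00): a=1.7424, h=7.8080
  candidates: C₊=(0.3376,6.9955) cross=48.554; C₋=(2.8243,-8.4211) cross=-48.554
  mode - wants cross < 0 → take C=(2.8243,-8.4211) (cross=-48.554)
ex = (C−B)/|BC| = (0.3704,-0.9289); ey = (0.9289,0.3704)
P = B + -1.09·ex + -2.83·ey = (-3.1716,-1.0262)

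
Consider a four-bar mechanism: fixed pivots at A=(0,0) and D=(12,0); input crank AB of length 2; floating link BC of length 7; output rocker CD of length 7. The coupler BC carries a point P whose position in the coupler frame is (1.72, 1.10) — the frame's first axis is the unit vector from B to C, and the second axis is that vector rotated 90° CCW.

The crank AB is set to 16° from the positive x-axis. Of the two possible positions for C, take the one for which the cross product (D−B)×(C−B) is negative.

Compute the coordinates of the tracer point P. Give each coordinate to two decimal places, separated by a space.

3.90 0.04

A=(0,0), D=(12.00,0)
B = A + 2.00·(cos16°, sin16°) = (1.9225, 0.5513)
|BD| = 10.0925
circle(B,7.00) ∩ circle(D,7.00): a=5.0463, h=4.8513
  candidates: C₊=(7.2262,5.1197) cross=48.962; C₋=(6.6963,-4.5684) cross=-48.962
  mode - wants cross < 0 → take C=(6.6963,-4.5684) (cross=-48.962)
ex = (C−B)/|BC| = (0.6820,-0.7314); ey = (0.7314,0.6820)
P = B + 1.72·ex + 1.10·ey = (3.9000,0.0435)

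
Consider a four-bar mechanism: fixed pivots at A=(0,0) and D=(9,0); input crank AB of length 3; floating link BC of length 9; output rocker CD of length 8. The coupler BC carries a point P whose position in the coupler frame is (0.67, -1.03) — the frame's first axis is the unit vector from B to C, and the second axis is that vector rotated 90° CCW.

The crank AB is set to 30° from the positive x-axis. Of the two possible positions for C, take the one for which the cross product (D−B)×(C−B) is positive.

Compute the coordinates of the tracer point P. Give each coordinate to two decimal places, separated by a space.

A=(0,0), D=(9.00,0)
B = A + 3.00·(cos30°, sin30°) = (2.5981, 1.5000)
|BD| = 6.5753
circle(B,9.00) ∩ circle(D,8.00): a=4.5804, h=7.7473
  candidates: C₊=(8.8250,7.9981) cross=50.941; C₋=(5.2903,-7.0879) cross=-50.941
  mode + wants cross > 0 → take C=(8.8250,7.9981) (cross=50.941)
ex = (C−B)/|BC| = (0.6919,0.7220); ey = (-0.7220,0.6919)
P = B + 0.67·ex + -1.03·ey = (3.8053,1.2711)

3.81 1.27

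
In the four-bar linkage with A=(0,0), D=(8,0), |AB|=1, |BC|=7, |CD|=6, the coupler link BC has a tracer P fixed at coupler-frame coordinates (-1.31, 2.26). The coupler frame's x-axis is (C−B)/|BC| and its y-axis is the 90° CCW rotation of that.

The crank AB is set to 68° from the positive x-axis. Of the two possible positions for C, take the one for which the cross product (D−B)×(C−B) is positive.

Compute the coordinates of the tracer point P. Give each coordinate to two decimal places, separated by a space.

A=(0,0), D=(8.00,0)
B = A + 1.00·(cos68°, sin68°) = (0.3746, 0.9272)
|BD| = 7.6816
circle(B,7.00) ∩ circle(D,6.00): a=4.6870, h=5.1993
  candidates: C₊=(5.6549,5.5227) cross=39.938; C₋=(4.3997,-4.7998) cross=-39.938
  mode + wants cross > 0 → take C=(5.6549,5.5227) (cross=39.938)
ex = (C−B)/|BC| = (0.7543,0.6565); ey = (-0.6565,0.7543)
P = B + -1.31·ex + 2.26·ey = (-2.0973,1.7719)

-2.10 1.77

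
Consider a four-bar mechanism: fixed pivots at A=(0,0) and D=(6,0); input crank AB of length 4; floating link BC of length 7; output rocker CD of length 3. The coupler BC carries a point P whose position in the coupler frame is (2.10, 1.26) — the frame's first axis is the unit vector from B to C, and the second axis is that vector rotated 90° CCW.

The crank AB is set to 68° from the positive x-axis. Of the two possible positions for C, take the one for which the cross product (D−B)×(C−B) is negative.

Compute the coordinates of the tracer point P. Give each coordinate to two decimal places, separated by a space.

3.54 2.36

A=(0,0), D=(6.00,0)
B = A + 4.00·(cos68°, sin68°) = (1.4984, 3.7087)
|BD| = 5.8326
circle(B,7.00) ∩ circle(D,3.00): a=6.3453, h=2.9559
  candidates: C₊=(8.2753,1.9553) cross=17.240; C₋=(4.5162,-2.6074) cross=-17.240
  mode - wants cross < 0 → take C=(4.5162,-2.6074) (cross=-17.240)
ex = (C−B)/|BC| = (0.4311,-0.9023); ey = (0.9023,0.4311)
P = B + 2.10·ex + 1.26·ey = (3.5407,2.3571)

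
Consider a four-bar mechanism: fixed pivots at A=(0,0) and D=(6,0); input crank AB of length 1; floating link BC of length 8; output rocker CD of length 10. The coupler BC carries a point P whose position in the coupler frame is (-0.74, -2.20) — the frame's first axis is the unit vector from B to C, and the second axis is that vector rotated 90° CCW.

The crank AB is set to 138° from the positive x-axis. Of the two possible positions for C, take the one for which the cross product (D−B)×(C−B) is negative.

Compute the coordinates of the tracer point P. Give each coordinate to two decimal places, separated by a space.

A=(0,0), D=(6.00,0)
B = A + 1.00·(cos138°, sin138°) = (-0.7431, 0.6691)
|BD| = 6.7763
circle(B,8.00) ∩ circle(D,10.00): a=0.7318, h=7.9665
  candidates: C₊=(0.7717,8.5244) cross=53.983; C₋=(-0.8016,-7.3307) cross=-53.983
  mode - wants cross < 0 → take C=(-0.8016,-7.3307) (cross=-53.983)
ex = (C−B)/|BC| = (-0.0073,-1.0000); ey = (1.0000,-0.0073)
P = B + -0.74·ex + -2.20·ey = (-2.9377,1.4252)

-2.94 1.43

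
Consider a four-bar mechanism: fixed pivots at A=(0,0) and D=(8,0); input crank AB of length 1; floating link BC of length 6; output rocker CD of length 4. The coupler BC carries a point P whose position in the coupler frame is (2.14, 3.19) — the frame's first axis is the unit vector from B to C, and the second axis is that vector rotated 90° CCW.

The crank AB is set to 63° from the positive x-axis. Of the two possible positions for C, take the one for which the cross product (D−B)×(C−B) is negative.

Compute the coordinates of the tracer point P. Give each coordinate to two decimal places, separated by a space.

4.11 2.07

A=(0,0), D=(8.00,0)
B = A + 1.00·(cos63°, sin63°) = (0.4540, 0.8910)
|BD| = 7.5984
circle(B,6.00) ∩ circle(D,4.00): a=5.1153, h=3.1359
  candidates: C₊=(5.9017,3.4055) cross=23.828; C₋=(5.1663,-2.8231) cross=-23.828
  mode - wants cross < 0 → take C=(5.1663,-2.8231) (cross=-23.828)
ex = (C−B)/|BC| = (0.7854,-0.6190); ey = (0.6190,0.7854)
P = B + 2.14·ex + 3.19·ey = (4.1094,2.0717)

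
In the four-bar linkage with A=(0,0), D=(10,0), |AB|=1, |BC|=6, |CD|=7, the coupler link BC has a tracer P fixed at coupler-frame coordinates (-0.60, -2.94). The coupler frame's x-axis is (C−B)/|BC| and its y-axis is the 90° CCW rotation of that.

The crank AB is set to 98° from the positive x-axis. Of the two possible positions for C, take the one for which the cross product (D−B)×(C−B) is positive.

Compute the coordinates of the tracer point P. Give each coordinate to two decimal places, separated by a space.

1.13 -1.73

A=(0,0), D=(10.00,0)
B = A + 1.00·(cos98°, sin98°) = (-0.1392, 0.9903)
|BD| = 10.1874
circle(B,6.00) ∩ circle(D,7.00): a=4.4557, h=4.0183
  candidates: C₊=(4.6860,4.5565) cross=40.936; C₋=(3.9048,-3.4422) cross=-40.936
  mode + wants cross > 0 → take C=(4.6860,4.5565) (cross=40.936)
ex = (C−B)/|BC| = (0.8042,0.5944); ey = (-0.5944,0.8042)
P = B + -0.60·ex + -2.94·ey = (1.1257,-1.7307)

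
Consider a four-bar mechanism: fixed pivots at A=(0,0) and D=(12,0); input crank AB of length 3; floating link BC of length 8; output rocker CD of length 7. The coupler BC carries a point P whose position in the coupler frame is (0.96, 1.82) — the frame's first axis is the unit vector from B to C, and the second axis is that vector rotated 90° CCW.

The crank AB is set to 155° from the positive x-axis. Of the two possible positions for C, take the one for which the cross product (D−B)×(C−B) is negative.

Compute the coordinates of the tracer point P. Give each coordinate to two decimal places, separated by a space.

A=(0,0), D=(12.00,0)
B = A + 3.00·(cos155°, sin155°) = (-2.7189, 1.2679)
|BD| = 14.7734
circle(B,8.00) ∩ circle(D,7.00): a=7.8944, h=1.2957
  candidates: C₊=(5.2575,1.8812) cross=19.141; C₋=(5.0351,-0.7005) cross=-19.141
  mode - wants cross < 0 → take C=(5.0351,-0.7005) (cross=-19.141)
ex = (C−B)/|BC| = (0.9693,-0.2460); ey = (0.2460,0.9693)
P = B + 0.96·ex + 1.82·ey = (-1.3406,2.7957)

-1.34 2.80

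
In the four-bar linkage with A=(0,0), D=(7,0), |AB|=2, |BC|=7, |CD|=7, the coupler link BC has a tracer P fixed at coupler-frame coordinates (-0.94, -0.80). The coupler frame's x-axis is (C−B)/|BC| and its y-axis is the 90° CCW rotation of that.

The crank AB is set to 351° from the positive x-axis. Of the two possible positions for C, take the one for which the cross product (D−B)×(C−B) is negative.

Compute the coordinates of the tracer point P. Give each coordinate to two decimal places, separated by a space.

A=(0,0), D=(7.00,0)
B = A + 2.00·(cos351°, sin351°) = (1.9754, -0.3129)
|BD| = 5.0344
circle(B,7.00) ∩ circle(D,7.00): a=2.5172, h=6.5318
  candidates: C₊=(4.0818,6.3627) cross=32.883; C₋=(4.8936,-6.6756) cross=-32.883
  mode - wants cross < 0 → take C=(4.8936,-6.6756) (cross=-32.883)
ex = (C−B)/|BC| = (0.4169,-0.9090); ey = (0.9090,0.4169)
P = B + -0.94·ex + -0.80·ey = (0.8563,0.2080)

0.86 0.21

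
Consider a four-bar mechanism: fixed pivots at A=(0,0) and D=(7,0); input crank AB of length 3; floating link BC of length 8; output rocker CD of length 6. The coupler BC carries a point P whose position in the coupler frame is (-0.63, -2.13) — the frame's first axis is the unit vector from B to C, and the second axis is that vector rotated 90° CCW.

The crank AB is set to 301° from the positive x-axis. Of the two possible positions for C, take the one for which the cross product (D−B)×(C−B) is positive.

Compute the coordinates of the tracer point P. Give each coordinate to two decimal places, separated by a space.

A=(0,0), D=(7.00,0)
B = A + 3.00·(cos301°, sin301°) = (1.5451, -2.5715)
|BD| = 6.0306
circle(B,8.00) ∩ circle(D,6.00): a=5.3368, h=5.9597
  candidates: C₊=(3.8311,5.0949) cross=35.941; C₋=(8.9137,-5.6866) cross=-35.941
  mode + wants cross > 0 → take C=(3.8311,5.0949) (cross=35.941)
ex = (C−B)/|BC| = (0.2858,0.9583); ey = (-0.9583,0.2858)
P = B + -0.63·ex + -2.13·ey = (3.4063,-3.7839)

3.41 -3.78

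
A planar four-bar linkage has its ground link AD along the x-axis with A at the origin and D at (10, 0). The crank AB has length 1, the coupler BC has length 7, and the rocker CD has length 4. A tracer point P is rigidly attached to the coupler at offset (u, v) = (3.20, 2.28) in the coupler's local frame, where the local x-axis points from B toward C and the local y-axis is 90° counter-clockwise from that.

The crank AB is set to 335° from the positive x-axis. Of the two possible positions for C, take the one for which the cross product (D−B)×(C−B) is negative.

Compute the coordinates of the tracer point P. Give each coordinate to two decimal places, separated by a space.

A=(0,0), D=(10.00,0)
B = A + 1.00·(cos335°, sin335°) = (0.9063, -0.4226)
|BD| = 9.1035
circle(B,7.00) ∩ circle(D,4.00): a=6.3642, h=2.9149
  candidates: C₊=(7.1284,2.7846) cross=26.535; C₋=(7.3990,-3.0389) cross=-26.535
  mode - wants cross < 0 → take C=(7.3990,-3.0389) (cross=-26.535)
ex = (C−B)/|BC| = (0.9275,-0.3738); ey = (0.3738,0.9275)
P = B + 3.20·ex + 2.28·ey = (4.7266,0.4961)

4.73 0.50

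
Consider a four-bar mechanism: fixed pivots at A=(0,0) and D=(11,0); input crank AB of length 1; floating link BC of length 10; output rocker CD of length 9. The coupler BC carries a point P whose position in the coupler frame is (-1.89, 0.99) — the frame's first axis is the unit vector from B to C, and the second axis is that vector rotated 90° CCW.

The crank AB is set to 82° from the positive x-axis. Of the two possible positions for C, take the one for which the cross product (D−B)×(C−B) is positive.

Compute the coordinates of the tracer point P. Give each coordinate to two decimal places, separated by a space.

-1.89 0.33

A=(0,0), D=(11.00,0)
B = A + 1.00·(cos82°, sin82°) = (0.1392, 0.9903)
|BD| = 10.9059
circle(B,10.00) ∩ circle(D,9.00): a=6.3240, h=7.7464
  candidates: C₊=(7.1405,8.1304) cross=84.481; C₋=(5.7337,-7.2984) cross=-84.481
  mode + wants cross > 0 → take C=(7.1405,8.1304) (cross=84.481)
ex = (C−B)/|BC| = (0.7001,0.7140); ey = (-0.7140,0.7001)
P = B + -1.89·ex + 0.99·ey = (-1.8909,0.3339)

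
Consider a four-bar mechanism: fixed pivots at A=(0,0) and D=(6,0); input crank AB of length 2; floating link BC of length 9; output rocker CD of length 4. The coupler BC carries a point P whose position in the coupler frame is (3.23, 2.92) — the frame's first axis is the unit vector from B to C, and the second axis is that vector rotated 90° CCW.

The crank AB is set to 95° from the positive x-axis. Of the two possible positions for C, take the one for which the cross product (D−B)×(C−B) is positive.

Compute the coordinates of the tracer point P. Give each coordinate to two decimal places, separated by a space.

2.75 5.21

A=(0,0), D=(6.00,0)
B = A + 2.00·(cos95°, sin95°) = (-0.1743, 1.9924)
|BD| = 6.4878
circle(B,9.00) ∩ circle(D,4.00): a=8.2533, h=3.5893
  candidates: C₊=(8.7824,2.8737) cross=23.287; C₋=(6.5779,-3.9580) cross=-23.287
  mode + wants cross > 0 → take C=(8.7824,2.8737) (cross=23.287)
ex = (C−B)/|BC| = (0.9952,0.0979); ey = (-0.0979,0.9952)
P = B + 3.23·ex + 2.92·ey = (2.7542,5.2146)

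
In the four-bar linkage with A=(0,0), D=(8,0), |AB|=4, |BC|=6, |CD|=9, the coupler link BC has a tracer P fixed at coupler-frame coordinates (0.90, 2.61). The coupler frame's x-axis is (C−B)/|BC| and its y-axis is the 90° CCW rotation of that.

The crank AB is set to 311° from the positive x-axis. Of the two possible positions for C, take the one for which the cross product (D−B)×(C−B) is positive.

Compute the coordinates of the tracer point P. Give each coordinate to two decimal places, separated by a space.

-0.03 -3.77

A=(0,0), D=(8.00,0)
B = A + 4.00·(cos311°, sin311°) = (2.6242, -3.0188)
|BD| = 6.1654
circle(B,6.00) ∩ circle(D,9.00): a=-0.5667, h=5.9732
  candidates: C₊=(-0.7946,1.9118) cross=36.827; C₋=(5.0548,-8.5045) cross=-36.827
  mode + wants cross > 0 → take C=(-0.7946,1.9118) (cross=36.827)
ex = (C−B)/|BC| = (-0.5698,0.8218); ey = (-0.8218,-0.5698)
P = B + 0.90·ex + 2.61·ey = (-0.0334,-3.7664)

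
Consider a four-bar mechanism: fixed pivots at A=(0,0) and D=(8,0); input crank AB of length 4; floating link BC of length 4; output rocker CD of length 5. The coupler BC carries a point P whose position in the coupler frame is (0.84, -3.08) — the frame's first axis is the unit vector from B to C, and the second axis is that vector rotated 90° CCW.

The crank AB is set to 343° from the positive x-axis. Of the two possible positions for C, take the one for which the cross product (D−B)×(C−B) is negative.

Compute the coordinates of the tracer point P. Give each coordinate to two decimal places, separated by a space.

1.66 -3.52

A=(0,0), D=(8.00,0)
B = A + 4.00·(cos343°, sin343°) = (3.8252, -1.1695)
|BD| = 4.3355
circle(B,4.00) ∩ circle(D,5.00): a=1.1298, h=3.8371
  candidates: C₊=(3.8781,2.8302) cross=16.636; C₋=(5.9482,-4.5596) cross=-16.636
  mode - wants cross < 0 → take C=(5.9482,-4.5596) (cross=-16.636)
ex = (C−B)/|BC| = (0.5307,-0.8475); ey = (0.8475,0.5307)
P = B + 0.84·ex + -3.08·ey = (1.6606,-3.5161)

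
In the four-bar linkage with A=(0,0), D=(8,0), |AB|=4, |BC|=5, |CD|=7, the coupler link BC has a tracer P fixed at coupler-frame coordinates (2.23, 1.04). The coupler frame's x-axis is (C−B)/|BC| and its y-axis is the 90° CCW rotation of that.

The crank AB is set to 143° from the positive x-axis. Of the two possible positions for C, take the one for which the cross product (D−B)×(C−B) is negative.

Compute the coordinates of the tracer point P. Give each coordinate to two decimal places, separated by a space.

-0.76 2.07

A=(0,0), D=(8.00,0)
B = A + 4.00·(cos143°, sin143°) = (-3.1945, 2.4073)
|BD| = 11.4504
circle(B,5.00) ∩ circle(D,7.00): a=4.6772, h=1.7674
  candidates: C₊=(1.7497,3.1518) cross=20.237; C₋=(1.0066,-0.3039) cross=-20.237
  mode - wants cross < 0 → take C=(1.0066,-0.3039) (cross=-20.237)
ex = (C−B)/|BC| = (0.8402,-0.5422); ey = (0.5422,0.8402)
P = B + 2.23·ex + 1.04·ey = (-0.7569,2.0719)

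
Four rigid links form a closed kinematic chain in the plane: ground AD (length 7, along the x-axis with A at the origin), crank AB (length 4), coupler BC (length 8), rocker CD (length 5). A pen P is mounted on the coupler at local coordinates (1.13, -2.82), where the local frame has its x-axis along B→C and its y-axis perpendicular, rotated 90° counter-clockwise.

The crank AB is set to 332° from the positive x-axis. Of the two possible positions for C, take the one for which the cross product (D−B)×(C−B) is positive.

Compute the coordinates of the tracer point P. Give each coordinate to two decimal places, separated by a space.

6.53 -2.38

A=(0,0), D=(7.00,0)
B = A + 4.00·(cos332°, sin332°) = (3.5318, -1.8779)
|BD| = 3.9440
circle(B,8.00) ∩ circle(D,5.00): a=6.9162, h=4.0207
  candidates: C₊=(7.6993,4.9509) cross=15.857; C₋=(11.5281,-2.1204) cross=-15.857
  mode + wants cross > 0 → take C=(7.6993,4.9509) (cross=15.857)
ex = (C−B)/|BC| = (0.5209,0.8536); ey = (-0.8536,0.5209)
P = B + 1.13·ex + -2.82·ey = (6.5276,-2.3824)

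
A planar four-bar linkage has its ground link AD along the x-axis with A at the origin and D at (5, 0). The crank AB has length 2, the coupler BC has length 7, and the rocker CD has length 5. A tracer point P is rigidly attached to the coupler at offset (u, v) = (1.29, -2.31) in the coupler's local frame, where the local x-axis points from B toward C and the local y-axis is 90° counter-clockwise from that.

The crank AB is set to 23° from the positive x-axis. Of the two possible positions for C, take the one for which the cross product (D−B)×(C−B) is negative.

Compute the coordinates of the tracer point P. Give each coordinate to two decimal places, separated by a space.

A=(0,0), D=(5.00,0)
B = A + 2.00·(cos23°, sin23°) = (1.8410, 0.7815)
|BD| = 3.2542
circle(B,7.00) ∩ circle(D,5.00): a=5.3146, h=4.5557
  candidates: C₊=(8.0941,3.9276) cross=14.825; C₋=(5.9061,-4.9172) cross=-14.825
  mode - wants cross < 0 → take C=(5.9061,-4.9172) (cross=-14.825)
ex = (C−B)/|BC| = (0.5807,-0.8141); ey = (0.8141,0.5807)
P = B + 1.29·ex + -2.31·ey = (0.7096,-1.6102)

0.71 -1.61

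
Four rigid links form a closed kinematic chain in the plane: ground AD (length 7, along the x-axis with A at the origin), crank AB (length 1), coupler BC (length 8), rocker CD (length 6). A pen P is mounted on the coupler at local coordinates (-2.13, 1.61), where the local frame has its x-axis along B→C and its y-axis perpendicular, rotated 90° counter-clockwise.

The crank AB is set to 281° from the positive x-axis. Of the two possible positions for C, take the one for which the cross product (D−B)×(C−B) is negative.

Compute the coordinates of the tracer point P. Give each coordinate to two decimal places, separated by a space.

-0.47 1.61

A=(0,0), D=(7.00,0)
B = A + 1.00·(cos281°, sin281°) = (0.1908, -0.9816)
|BD| = 6.8796
circle(B,8.00) ∩ circle(D,6.00): a=5.4748, h=5.8332
  candidates: C₊=(4.7773,5.5731) cross=40.130; C₋=(6.4419,-5.9740) cross=-40.130
  mode - wants cross < 0 → take C=(6.4419,-5.9740) (cross=-40.130)
ex = (C−B)/|BC| = (0.7814,-0.6240); ey = (0.6240,0.7814)
P = B + -2.13·ex + 1.61·ey = (-0.4688,1.6056)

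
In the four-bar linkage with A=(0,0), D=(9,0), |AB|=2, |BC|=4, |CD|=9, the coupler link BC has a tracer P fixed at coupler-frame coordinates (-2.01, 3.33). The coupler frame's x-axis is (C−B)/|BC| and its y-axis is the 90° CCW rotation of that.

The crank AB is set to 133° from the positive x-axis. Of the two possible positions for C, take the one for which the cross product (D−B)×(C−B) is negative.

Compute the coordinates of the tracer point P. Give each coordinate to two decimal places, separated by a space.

A=(0,0), D=(9.00,0)
B = A + 2.00·(cos133°, sin133°) = (-1.3640, 1.4627)
|BD| = 10.4667
circle(B,4.00) ∩ circle(D,9.00): a=2.1283, h=3.3868
  candidates: C₊=(1.2167,4.5189) cross=35.449; C₋=(0.2701,-2.1883) cross=-35.449
  mode - wants cross < 0 → take C=(0.2701,-2.1883) (cross=-35.449)
ex = (C−B)/|BC| = (0.4085,-0.9127); ey = (0.9127,0.4085)
P = B + -2.01·ex + 3.33·ey = (0.8543,4.6577)

0.85 4.66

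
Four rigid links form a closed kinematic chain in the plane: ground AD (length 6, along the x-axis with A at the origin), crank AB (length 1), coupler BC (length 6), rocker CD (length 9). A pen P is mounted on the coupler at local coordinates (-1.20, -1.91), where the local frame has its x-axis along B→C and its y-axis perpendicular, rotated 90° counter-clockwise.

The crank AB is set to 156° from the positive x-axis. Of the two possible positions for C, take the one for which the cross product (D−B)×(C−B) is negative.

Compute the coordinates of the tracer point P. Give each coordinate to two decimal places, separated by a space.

-2.80 1.65

A=(0,0), D=(6.00,0)
B = A + 1.00·(cos156°, sin156°) = (-0.9135, 0.4067)
|BD| = 6.9255
circle(B,6.00) ∩ circle(D,9.00): a=0.2139, h=5.9962
  candidates: C₊=(-0.3479,6.3800) cross=41.527; C₋=(-1.0522,-5.5917) cross=-41.527
  mode - wants cross < 0 → take C=(-1.0522,-5.5917) (cross=-41.527)
ex = (C−B)/|BC| = (-0.0231,-0.9997); ey = (0.9997,-0.0231)
P = B + -1.20·ex + -1.91·ey = (-2.7953,1.6506)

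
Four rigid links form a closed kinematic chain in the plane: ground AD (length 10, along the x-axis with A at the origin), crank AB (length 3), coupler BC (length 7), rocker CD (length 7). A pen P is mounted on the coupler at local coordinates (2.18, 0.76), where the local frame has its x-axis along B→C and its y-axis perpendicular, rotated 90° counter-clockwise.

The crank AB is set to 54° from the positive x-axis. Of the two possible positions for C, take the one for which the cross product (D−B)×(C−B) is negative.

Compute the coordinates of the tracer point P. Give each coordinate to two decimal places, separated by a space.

3.27 0.68

A=(0,0), D=(10.00,0)
B = A + 3.00·(cos54°, sin54°) = (1.7634, 2.4271)
|BD| = 8.5868
circle(B,7.00) ∩ circle(D,7.00): a=4.2934, h=5.5287
  candidates: C₊=(7.4444,6.5168) cross=47.474; C₋=(4.3190,-4.0898) cross=-47.474
  mode - wants cross < 0 → take C=(4.3190,-4.0898) (cross=-47.474)
ex = (C−B)/|BC| = (0.3651,-0.9310); ey = (0.9310,0.3651)
P = B + 2.18·ex + 0.76·ey = (3.2668,0.6750)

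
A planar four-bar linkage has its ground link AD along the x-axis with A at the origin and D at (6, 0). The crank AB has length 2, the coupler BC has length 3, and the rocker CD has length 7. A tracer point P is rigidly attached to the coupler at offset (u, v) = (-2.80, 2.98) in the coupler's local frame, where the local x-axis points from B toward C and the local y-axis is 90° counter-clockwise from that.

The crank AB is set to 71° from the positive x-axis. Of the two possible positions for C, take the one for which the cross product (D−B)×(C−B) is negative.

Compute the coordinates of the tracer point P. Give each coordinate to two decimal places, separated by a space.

A=(0,0), D=(6.00,0)
B = A + 2.00·(cos71°, sin71°) = (0.6511, 1.8910)
|BD| = 5.6733
circle(B,3.00) ∩ circle(D,7.00): a=-0.6886, h=2.9199
  candidates: C₊=(0.9752,4.8735) cross=16.565; C₋=(-0.9714,-0.6323) cross=-16.565
  mode - wants cross < 0 → take C=(-0.9714,-0.6323) (cross=-16.565)
ex = (C−B)/|BC| = (-0.5408,-0.8411); ey = (0.8411,-0.5408)
P = B + -2.80·ex + 2.98·ey = (4.6720,2.6345)

4.67 2.63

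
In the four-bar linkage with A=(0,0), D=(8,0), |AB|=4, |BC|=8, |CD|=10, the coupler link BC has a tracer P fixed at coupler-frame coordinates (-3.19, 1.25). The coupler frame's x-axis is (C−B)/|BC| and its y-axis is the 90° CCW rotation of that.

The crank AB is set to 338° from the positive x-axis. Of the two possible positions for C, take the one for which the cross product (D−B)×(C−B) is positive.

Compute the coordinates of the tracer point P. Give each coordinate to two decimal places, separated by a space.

A=(0,0), D=(8.00,0)
B = A + 4.00·(cos338°, sin338°) = (3.7087, -1.4984)
|BD| = 4.5454
circle(B,8.00) ∩ circle(D,10.00): a=-1.6874, h=7.8200
  candidates: C₊=(-0.4623,5.3282) cross=35.545; C₋=(4.6936,-9.4376) cross=-35.545
  mode + wants cross > 0 → take C=(-0.4623,5.3282) (cross=35.545)
ex = (C−B)/|BC| = (-0.5214,0.8533); ey = (-0.8533,-0.5214)
P = B + -3.19·ex + 1.25·ey = (4.3053,-4.8723)

4.31 -4.87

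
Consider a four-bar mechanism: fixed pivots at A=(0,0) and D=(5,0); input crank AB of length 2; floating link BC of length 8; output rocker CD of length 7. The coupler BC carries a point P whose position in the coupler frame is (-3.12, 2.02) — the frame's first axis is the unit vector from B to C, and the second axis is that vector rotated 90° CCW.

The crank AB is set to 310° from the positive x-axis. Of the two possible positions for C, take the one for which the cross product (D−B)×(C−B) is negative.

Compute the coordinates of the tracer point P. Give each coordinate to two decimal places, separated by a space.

A=(0,0), D=(5.00,0)
B = A + 2.00·(cos310°, sin310°) = (1.2856, -1.5321)
|BD| = 4.0180
circle(B,8.00) ∩ circle(D,7.00): a=3.8756, h=6.9986
  candidates: C₊=(2.1998,6.4155) cross=28.120; C₋=(7.5370,-6.5241) cross=-28.120
  mode - wants cross < 0 → take C=(7.5370,-6.5241) (cross=-28.120)
ex = (C−B)/|BC| = (0.7814,-0.6240); ey = (0.6240,0.7814)
P = B + -3.12·ex + 2.02·ey = (0.1080,1.9933)

0.11 1.99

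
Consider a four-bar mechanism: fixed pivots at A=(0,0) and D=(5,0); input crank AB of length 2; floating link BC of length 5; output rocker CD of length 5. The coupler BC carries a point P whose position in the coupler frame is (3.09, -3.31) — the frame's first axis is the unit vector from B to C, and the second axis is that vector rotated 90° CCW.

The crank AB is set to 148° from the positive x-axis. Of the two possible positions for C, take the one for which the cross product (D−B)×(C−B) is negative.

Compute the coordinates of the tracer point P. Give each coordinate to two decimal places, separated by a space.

A=(0,0), D=(5.00,0)
B = A + 2.00·(cos148°, sin148°) = (-1.6961, 1.0598)
|BD| = 6.7795
circle(B,5.00) ∩ circle(D,5.00): a=3.3897, h=3.6756
  candidates: C₊=(2.2266,4.1603) cross=24.918; C₋=(1.0773,-3.1005) cross=-24.918
  mode - wants cross < 0 → take C=(1.0773,-3.1005) (cross=-24.918)
ex = (C−B)/|BC| = (0.5547,-0.8321); ey = (0.8321,0.5547)
P = B + 3.09·ex + -3.31·ey = (-2.7362,-3.3472)

-2.74 -3.35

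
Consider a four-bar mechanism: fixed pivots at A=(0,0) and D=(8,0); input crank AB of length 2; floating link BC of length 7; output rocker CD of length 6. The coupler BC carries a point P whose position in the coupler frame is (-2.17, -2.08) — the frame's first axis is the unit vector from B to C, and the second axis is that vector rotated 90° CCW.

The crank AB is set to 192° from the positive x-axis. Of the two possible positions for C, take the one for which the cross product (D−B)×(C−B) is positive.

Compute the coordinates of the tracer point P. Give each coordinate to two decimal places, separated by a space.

-2.34 -3.40

A=(0,0), D=(8.00,0)
B = A + 2.00·(cos192°, sin192°) = (-1.9563, -0.4158)
|BD| = 9.9650
circle(B,7.00) ∩ circle(D,6.00): a=5.6348, h=4.1532
  candidates: C₊=(3.5003,3.9689) cross=41.387; C₋=(3.8469,-4.3303) cross=-41.387
  mode + wants cross > 0 → take C=(3.5003,3.9689) (cross=41.387)
ex = (C−B)/|BC| = (0.7795,0.6264); ey = (-0.6264,0.7795)
P = B + -2.17·ex + -2.08·ey = (-2.3449,-3.3965)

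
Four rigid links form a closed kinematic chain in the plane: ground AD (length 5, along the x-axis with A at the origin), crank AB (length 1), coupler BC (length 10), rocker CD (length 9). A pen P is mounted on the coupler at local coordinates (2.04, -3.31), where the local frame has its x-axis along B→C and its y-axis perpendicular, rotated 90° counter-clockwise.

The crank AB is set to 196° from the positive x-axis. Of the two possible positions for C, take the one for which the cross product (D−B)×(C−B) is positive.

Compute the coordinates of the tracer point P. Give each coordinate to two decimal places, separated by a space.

A=(0,0), D=(5.00,0)
B = A + 1.00·(cos196°, sin196°) = (-0.9613, -0.2756)
|BD| = 5.9676
circle(B,10.00) ∩ circle(D,9.00): a=4.5757, h=8.8917
  candidates: C₊=(3.1989,8.8179) cross=53.062; C₋=(4.0203,-8.9465) cross=-53.062
  mode + wants cross > 0 → take C=(3.1989,8.8179) (cross=53.062)
ex = (C−B)/|BC| = (0.4160,0.9094); ey = (-0.9094,0.4160)
P = B + 2.04·ex + -3.31·ey = (2.8974,0.2024)

2.90 0.20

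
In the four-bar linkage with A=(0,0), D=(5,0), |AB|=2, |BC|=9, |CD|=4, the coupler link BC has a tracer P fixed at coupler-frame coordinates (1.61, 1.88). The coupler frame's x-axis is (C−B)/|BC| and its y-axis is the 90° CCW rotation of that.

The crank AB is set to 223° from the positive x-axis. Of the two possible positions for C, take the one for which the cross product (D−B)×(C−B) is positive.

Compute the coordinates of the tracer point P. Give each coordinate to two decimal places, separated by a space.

A=(0,0), D=(5.00,0)
B = A + 2.00·(cos223°, sin223°) = (-1.4627, -1.3640)
|BD| = 6.6051
circle(B,9.00) ∩ circle(D,4.00): a=8.2230, h=3.6582
  candidates: C₊=(5.8276,3.9134) cross=24.163; C₋=(7.3385,-3.2452) cross=-24.163
  mode + wants cross > 0 → take C=(5.8276,3.9134) (cross=24.163)
ex = (C−B)/|BC| = (0.8100,0.5864); ey = (-0.5864,0.8100)
P = B + 1.61·ex + 1.88·ey = (-1.2610,1.1029)

-1.26 1.10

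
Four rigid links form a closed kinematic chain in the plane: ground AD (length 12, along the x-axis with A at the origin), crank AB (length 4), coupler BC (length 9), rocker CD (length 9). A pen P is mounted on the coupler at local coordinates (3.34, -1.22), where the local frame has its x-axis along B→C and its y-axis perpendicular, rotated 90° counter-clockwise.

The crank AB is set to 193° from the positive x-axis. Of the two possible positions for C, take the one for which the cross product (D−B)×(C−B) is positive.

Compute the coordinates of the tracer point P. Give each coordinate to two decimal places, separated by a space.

-0.41 -0.22

A=(0,0), D=(12.00,0)
B = A + 4.00·(cos193°, sin193°) = (-3.8975, -0.8998)
|BD| = 15.9229
circle(B,9.00) ∩ circle(D,9.00): a=7.9615, h=4.1970
  candidates: C₊=(3.8141,3.7404) cross=66.829; C₋=(4.2884,-4.6402) cross=-66.829
  mode + wants cross > 0 → take C=(3.8141,3.7404) (cross=66.829)
ex = (C−B)/|BC| = (0.8568,0.5156); ey = (-0.5156,0.8568)
P = B + 3.34·ex + -1.22·ey = (-0.4066,-0.2231)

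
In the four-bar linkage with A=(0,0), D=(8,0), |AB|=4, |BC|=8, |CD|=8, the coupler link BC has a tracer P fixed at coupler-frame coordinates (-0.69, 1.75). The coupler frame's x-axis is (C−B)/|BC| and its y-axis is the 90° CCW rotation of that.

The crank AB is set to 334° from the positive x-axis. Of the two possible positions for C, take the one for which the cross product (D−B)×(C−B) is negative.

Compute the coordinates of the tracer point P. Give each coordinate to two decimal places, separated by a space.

4.52 -0.12

A=(0,0), D=(8.00,0)
B = A + 4.00·(cos334°, sin334°) = (3.5952, -1.7535)
|BD| = 4.7410
circle(B,8.00) ∩ circle(D,8.00): a=2.3705, h=7.6407
  candidates: C₊=(2.9716,6.2222) cross=36.225; C₋=(8.6235,-7.9757) cross=-36.225
  mode - wants cross < 0 → take C=(8.6235,-7.9757) (cross=-36.225)
ex = (C−B)/|BC| = (0.6285,-0.7778); ey = (0.7778,0.6285)
P = B + -0.69·ex + 1.75·ey = (4.5226,-0.1169)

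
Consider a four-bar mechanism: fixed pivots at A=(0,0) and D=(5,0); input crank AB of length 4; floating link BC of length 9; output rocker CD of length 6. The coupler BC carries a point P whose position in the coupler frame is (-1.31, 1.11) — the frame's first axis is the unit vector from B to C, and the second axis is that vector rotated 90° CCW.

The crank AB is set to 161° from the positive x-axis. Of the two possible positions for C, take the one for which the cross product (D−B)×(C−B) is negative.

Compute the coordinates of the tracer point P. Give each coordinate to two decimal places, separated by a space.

A=(0,0), D=(5.00,0)
B = A + 4.00·(cos161°, sin161°) = (-3.7821, 1.3023)
|BD| = 8.8781
circle(B,9.00) ∩ circle(D,6.00): a=6.9734, h=5.6896
  candidates: C₊=(3.9505,5.9075) cross=50.513; C₋=(2.2813,-5.3487) cross=-50.513
  mode - wants cross < 0 → take C=(2.2813,-5.3487) (cross=-50.513)
ex = (C−B)/|BC| = (0.6737,-0.7390); ey = (0.7390,0.6737)
P = B + -1.31·ex + 1.11·ey = (-3.8443,3.0182)

-3.84 3.02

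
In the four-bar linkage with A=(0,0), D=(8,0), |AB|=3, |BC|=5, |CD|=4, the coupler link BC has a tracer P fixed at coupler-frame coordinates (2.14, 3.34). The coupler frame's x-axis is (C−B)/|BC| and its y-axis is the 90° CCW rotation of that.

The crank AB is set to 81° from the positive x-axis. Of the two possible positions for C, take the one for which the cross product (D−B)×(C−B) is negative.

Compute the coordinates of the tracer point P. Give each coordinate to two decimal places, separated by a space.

A=(0,0), D=(8.00,0)
B = A + 3.00·(cos81°, sin81°) = (0.4693, 2.9631)
|BD| = 8.0927
circle(B,5.00) ∩ circle(D,4.00): a=4.6024, h=1.9540
  candidates: C₊=(5.4675,3.0962) cross=15.813; C₋=(4.0367,-0.5404) cross=-15.813
  mode - wants cross < 0 → take C=(4.0367,-0.5404) (cross=-15.813)
ex = (C−B)/|BC| = (0.7135,-0.7007); ey = (0.7007,0.7135)
P = B + 2.14·ex + 3.34·ey = (4.3364,3.8466)

4.34 3.85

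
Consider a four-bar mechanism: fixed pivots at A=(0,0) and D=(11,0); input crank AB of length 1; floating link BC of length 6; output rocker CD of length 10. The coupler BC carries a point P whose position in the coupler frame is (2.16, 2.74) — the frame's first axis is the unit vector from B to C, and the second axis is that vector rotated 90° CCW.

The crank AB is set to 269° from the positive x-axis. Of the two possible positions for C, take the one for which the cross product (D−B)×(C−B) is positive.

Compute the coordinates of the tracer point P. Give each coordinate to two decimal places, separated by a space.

A=(0,0), D=(11.00,0)
B = A + 1.00·(cos269°, sin269°) = (-0.0175, -0.9998)
|BD| = 11.0627
circle(B,6.00) ∩ circle(D,10.00): a=2.6388, h=5.3886
  candidates: C₊=(2.1235,4.6052) cross=59.613; C₋=(3.0975,-6.1279) cross=-59.613
  mode + wants cross > 0 → take C=(2.1235,4.6052) (cross=59.613)
ex = (C−B)/|BC| = (0.3568,0.9342); ey = (-0.9342,0.3568)
P = B + 2.16·ex + 2.74·ey = (-1.8063,1.9957)

-1.81 2.00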